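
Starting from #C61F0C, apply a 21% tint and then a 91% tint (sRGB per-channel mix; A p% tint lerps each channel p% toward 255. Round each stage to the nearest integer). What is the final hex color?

#C61F0C is rgb(198, 31, 12).
A 21% tint moves each channel 21% toward 255:
  R: 198 + 11.97 = 209.97 → 210
  G: 31 + 0.21×(255−31) = 31 + 47.04 = 78.04 → 78
  B: 12 + 51.03 = 63.03 → 63
After the tint: rgb(210, 78, 63) = #D24E3F.
Per channel, c → c + 0.91(255 − c):
  R: 210 + 0.91×(255−210) = 210 + 40.95 = 250.95 → 251
  G: 78 + 0.91×(255−78) = 78 + 161.07 = 239.07 → 239
  B: 63 + 174.72 = 237.72 → 238
rgb(251, 239, 238) = #FBEFEE.

#FBEFEE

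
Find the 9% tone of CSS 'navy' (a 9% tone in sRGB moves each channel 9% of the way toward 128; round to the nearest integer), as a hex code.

CSS navy is rgb(0, 0, 128).
Per channel, c → c + 0.09(128 − c):
  R: 0 + 11.52 = 11.52 → 12
  G: 0 + 0.09×(128−0) = 0 + 11.52 = 11.52 → 12
  B: 128 + 0.09×(128−128) = 128 + 0 = 128 → 128
rgb(12, 12, 128) = #0C0C80.

#0C0C80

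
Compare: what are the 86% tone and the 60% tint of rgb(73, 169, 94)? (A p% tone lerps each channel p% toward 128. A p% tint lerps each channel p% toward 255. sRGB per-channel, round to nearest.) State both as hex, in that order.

86% tone:
  R: 73 + 47.3 = 120.3 → 120
  G: 169 + 0.86×(128−169) = 169 − 35.26 = 133.74 → 134
  B: 94 + 0.86×(128−94) = 94 + 29.24 = 123.24 → 123
  → #78867B
60% tint:
  R: 73 + 109.2 = 182.2 → 182
  G: 169 + 51.6 = 220.6 → 221
  B: 94 + 0.6×(255−94) = 94 + 96.6 = 190.6 → 191
  → #B6DDBF

#78867B, #B6DDBF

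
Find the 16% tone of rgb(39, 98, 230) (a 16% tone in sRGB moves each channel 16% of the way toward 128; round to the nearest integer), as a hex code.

A 16% tone moves each channel 16% toward 128:
  R: 39 + 0.16×(128−39) = 39 + 14.24 = 53.24 → 53
  G: 98 + 0.16×(128−98) = 98 + 4.8 = 102.8 → 103
  B: 230 + 0.16×(128−230) = 230 − 16.32 = 213.68 → 214
rgb(53, 103, 214) = #3567d6.

#3567d6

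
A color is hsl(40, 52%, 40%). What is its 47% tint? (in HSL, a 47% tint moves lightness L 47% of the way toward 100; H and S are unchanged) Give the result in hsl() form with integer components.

hsl(40, 52%, 68%)

L moves 47% from 40 toward 100: 40 + 28.2 = 68.2 → 68.
H and S are unchanged.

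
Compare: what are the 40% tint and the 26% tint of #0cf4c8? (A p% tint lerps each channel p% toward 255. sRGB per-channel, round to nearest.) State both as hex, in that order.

#0cf4c8 is rgb(12, 244, 200).
40% tint:
  R: 12 + 97.2 = 109.2 → 109
  G: 244 + 0.4×(255−244) = 244 + 4.4 = 248.4 → 248
  B: 200 + 0.4×(255−200) = 200 + 22 = 222 → 222
  → #6df8de
26% tint:
  R: 12 + 0.26×(255−12) = 12 + 63.18 = 75.18 → 75
  G: 244 + 2.86 = 246.86 → 247
  B: 200 + 14.3 = 214.3 → 214
  → #4bf7d6

#6df8de, #4bf7d6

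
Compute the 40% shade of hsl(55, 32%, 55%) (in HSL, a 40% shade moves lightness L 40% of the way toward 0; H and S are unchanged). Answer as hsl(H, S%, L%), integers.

L moves 40% from 55 toward 0: 55 − 22 = 33 → 33.
H and S are unchanged.

hsl(55, 32%, 33%)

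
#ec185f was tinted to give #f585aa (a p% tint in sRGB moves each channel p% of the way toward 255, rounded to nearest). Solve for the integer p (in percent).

47%

#ec185f is rgb(236, 24, 95); #f585aa is rgb(245, 133, 170).
On the G channel (widest range): 133 ≈ 24 + (p/100)(255 − 24), so p ≈ 100×(133 − 24)/(255 − 24) = 10900/231 = 47.19.
p = 47 reproduces all three channels after rounding.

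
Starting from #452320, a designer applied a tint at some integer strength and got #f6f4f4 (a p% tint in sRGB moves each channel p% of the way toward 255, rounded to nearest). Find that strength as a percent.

95%

#452320 is rgb(69, 35, 32); #f6f4f4 is rgb(246, 244, 244).
On the B channel (widest range): 244 ≈ 32 + (p/100)(255 − 32), so p ≈ 100×(244 − 32)/(255 − 32) = 21200/223 = 95.07.
p = 95 reproduces all three channels after rounding.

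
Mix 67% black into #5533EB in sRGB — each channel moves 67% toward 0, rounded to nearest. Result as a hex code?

#5533EB is rgb(85, 51, 235).
Per channel, c → c + 0.67(0 − c):
  R: 85 + 0.67×(0−85) = 85 − 56.95 = 28.05 → 28
  G: 51 − 34.17 = 16.83 → 17
  B: 235 + 0.67×(0−235) = 235 − 157.45 = 77.55 → 78
rgb(28, 17, 78) = #1C114E.

#1C114E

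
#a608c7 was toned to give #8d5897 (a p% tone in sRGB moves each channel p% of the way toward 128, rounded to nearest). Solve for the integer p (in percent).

67%

#a608c7 is rgb(166, 8, 199); #8d5897 is rgb(141, 88, 151).
On the G channel (widest range): 88 ≈ 8 + (p/100)(128 − 8), so p ≈ 100×(88 − 8)/(128 − 8) = 8000/120 = 66.67.
p = 67 reproduces all three channels after rounding.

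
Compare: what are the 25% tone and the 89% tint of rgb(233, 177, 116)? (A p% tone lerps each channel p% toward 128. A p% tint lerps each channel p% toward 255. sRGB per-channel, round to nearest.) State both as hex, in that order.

25% tone:
  R: 233 + 0.25×(128−233) = 233 − 26.25 = 206.75 → 207
  G: 177 − 12.25 = 164.75 → 165
  B: 116 + 0.25×(128−116) = 116 + 3 = 119 → 119
  → #CFA577
89% tint:
  R: 233 + 19.58 = 252.58 → 253
  G: 177 + 69.42 = 246.42 → 246
  B: 116 + 0.89×(255−116) = 116 + 123.71 = 239.71 → 240
  → #FDF6F0

#CFA577, #FDF6F0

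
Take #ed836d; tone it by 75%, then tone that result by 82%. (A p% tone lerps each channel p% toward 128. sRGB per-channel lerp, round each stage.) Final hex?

#85807f

#ed836d is rgb(237, 131, 109).
Lerp each channel 75% toward 128:
  R: 237 + 0.75×(128−237) = 237 − 81.75 = 155.25 → 155
  G: 131 − 2.25 = 128.75 → 129
  B: 109 + 0.75×(128−109) = 109 + 14.25 = 123.25 → 123
After the tone: rgb(155, 129, 123) = #9b817b.
Per channel, c → c + 0.82(128 − c):
  R: 155 − 22.14 = 132.86 → 133
  G: 129 + 0.82×(128−129) = 129 − 0.82 = 128.18 → 128
  B: 123 + 4.1 = 127.1 → 127
rgb(133, 128, 127) = #85807f.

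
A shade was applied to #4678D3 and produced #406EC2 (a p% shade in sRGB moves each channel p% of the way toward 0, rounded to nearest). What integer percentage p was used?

#4678D3 is rgb(70, 120, 211); #406EC2 is rgb(64, 110, 194).
On the B channel (widest range): 194 ≈ 211 + (p/100)(0 − 211), so p ≈ 100×(194 − 211)/(0 − 211) = -1700/-211 = 8.06.
p = 8 reproduces all three channels after rounding.

8%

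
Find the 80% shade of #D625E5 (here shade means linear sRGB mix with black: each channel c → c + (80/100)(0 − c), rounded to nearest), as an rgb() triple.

rgb(43, 7, 46)

#D625E5 is rgb(214, 37, 229).
An 80% shade moves each channel 80% toward 0:
  R: 214 − 171.2 = 42.8 → 43
  G: 37 + 0.8×(0−37) = 37 − 29.6 = 7.4 → 7
  B: 229 − 183.2 = 45.8 → 46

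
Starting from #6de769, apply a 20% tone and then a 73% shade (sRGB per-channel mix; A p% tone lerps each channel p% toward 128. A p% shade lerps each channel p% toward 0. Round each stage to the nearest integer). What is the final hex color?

#6de769 is rgb(109, 231, 105).
Lerp each channel 20% toward 128:
  R: 109 + 3.8 = 112.8 → 113
  G: 231 + 0.2×(128−231) = 231 − 20.6 = 210.4 → 210
  B: 105 + 4.6 = 109.6 → 110
After the tone: rgb(113, 210, 110) = #71d26e.
Lerp each channel 73% toward 0:
  R: 113 + 0.73×(0−113) = 113 − 82.49 = 30.51 → 31
  G: 210 + 0.73×(0−210) = 210 − 153.3 = 56.7 → 57
  B: 110 − 80.3 = 29.7 → 30
rgb(31, 57, 30) = #1f391e.

#1f391e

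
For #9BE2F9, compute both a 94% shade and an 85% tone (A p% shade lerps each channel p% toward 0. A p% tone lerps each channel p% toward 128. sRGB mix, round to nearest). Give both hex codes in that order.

#9BE2F9 is rgb(155, 226, 249).
94% shade:
  R: 155 − 145.7 = 9.3 → 9
  G: 226 − 212.44 = 13.56 → 14
  B: 249 + 0.94×(0−249) = 249 − 234.06 = 14.94 → 15
  → #090E0F
85% tone:
  R: 155 + 0.85×(128−155) = 155 − 22.95 = 132.05 → 132
  G: 226 + 0.85×(128−226) = 226 − 83.3 = 142.7 → 143
  B: 249 + 0.85×(128−249) = 249 − 102.85 = 146.15 → 146
  → #848F92

#090E0F, #848F92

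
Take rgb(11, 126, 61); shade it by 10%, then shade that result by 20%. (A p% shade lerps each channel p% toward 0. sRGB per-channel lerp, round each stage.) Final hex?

Per channel, c → c + 0.1(0 − c):
  R: 11 + 0.1×(0−11) = 11 − 1.1 = 9.9 → 10
  G: 126 + 0.1×(0−126) = 126 − 12.6 = 113.4 → 113
  B: 61 − 6.1 = 54.9 → 55
After the shade: rgb(10, 113, 55) = #0A7137.
A 20% shade moves each channel 20% toward 0:
  R: 10 + 0.2×(0−10) = 10 − 2 = 8 → 8
  G: 113 − 22.6 = 90.4 → 90
  B: 55 + 0.2×(0−55) = 55 − 11 = 44 → 44
rgb(8, 90, 44) = #085A2C.

#085A2C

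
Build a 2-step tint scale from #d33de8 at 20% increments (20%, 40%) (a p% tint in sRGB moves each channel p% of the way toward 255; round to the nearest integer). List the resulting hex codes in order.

#dc64ed, #e58bf1

#d33de8 is rgb(211, 61, 232).
20%: (211 + 8.8 = 219.8→220, 61 + 38.8 = 99.8→100, 232 + 4.6 = 236.6→237) → #dc64ed
40%: (211 + 17.6 = 228.6→229, 61 + 77.6 = 138.6→139, 232 + 9.2 = 241.2→241) → #e58bf1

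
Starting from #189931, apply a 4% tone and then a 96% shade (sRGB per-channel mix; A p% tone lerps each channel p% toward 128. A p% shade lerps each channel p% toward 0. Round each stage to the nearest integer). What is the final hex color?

#189931 is rgb(24, 153, 49).
A 4% tone moves each channel 4% toward 128:
  R: 24 + 4.16 = 28.16 → 28
  G: 153 + 0.04×(128−153) = 153 − 1 = 152 → 152
  B: 49 + 0.04×(128−49) = 49 + 3.16 = 52.16 → 52
After the tone: rgb(28, 152, 52) = #1c9834.
Per channel, c → c + 0.96(0 − c):
  R: 28 + 0.96×(0−28) = 28 − 26.88 = 1.12 → 1
  G: 152 + 0.96×(0−152) = 152 − 145.92 = 6.08 → 6
  B: 52 + 0.96×(0−52) = 52 − 49.92 = 2.08 → 2
rgb(1, 6, 2) = #010602.

#010602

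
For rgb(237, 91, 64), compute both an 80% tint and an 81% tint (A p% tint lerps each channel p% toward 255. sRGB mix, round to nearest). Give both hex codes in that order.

#FBDED9, #FCE0DB

80% tint:
  R: 237 + 0.8×(255−237) = 237 + 14.4 = 251.4 → 251
  G: 91 + 131.2 = 222.2 → 222
  B: 64 + 152.8 = 216.8 → 217
  → #FBDED9
81% tint:
  R: 237 + 0.81×(255−237) = 237 + 14.58 = 251.58 → 252
  G: 91 + 0.81×(255−91) = 91 + 132.84 = 223.84 → 224
  B: 64 + 154.71 = 218.71 → 219
  → #FCE0DB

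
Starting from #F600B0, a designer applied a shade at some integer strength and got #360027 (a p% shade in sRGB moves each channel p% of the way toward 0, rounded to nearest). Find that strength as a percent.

78%

#F600B0 is rgb(246, 0, 176); #360027 is rgb(54, 0, 39).
On the R channel (widest range): 54 ≈ 246 + (p/100)(0 − 246), so p ≈ 100×(54 − 246)/(0 − 246) = -19200/-246 = 78.05.
p = 78 reproduces all three channels after rounding.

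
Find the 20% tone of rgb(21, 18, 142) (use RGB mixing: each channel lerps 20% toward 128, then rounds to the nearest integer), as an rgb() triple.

rgb(42, 40, 139)

Per channel, c → c + 0.2(128 − c):
  R: 21 + 0.2×(128−21) = 21 + 21.4 = 42.4 → 42
  G: 18 + 22 = 40 → 40
  B: 142 − 2.8 = 139.2 → 139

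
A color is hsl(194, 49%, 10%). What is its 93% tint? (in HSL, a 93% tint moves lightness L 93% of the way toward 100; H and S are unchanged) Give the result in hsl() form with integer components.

L moves 93% from 10 toward 100: 10 + 83.7 = 93.7 → 94.
H and S are unchanged.

hsl(194, 49%, 94%)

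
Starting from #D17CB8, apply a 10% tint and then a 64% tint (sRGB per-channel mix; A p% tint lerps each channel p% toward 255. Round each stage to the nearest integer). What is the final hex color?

#D17CB8 is rgb(209, 124, 184).
Lerp each channel 10% toward 255:
  R: 209 + 4.6 = 213.6 → 214
  G: 124 + 0.1×(255−124) = 124 + 13.1 = 137.1 → 137
  B: 184 + 0.1×(255−184) = 184 + 7.1 = 191.1 → 191
After the tint: rgb(214, 137, 191) = #D689BF.
Per channel, c → c + 0.64(255 − c):
  R: 214 + 0.64×(255−214) = 214 + 26.24 = 240.24 → 240
  G: 137 + 75.52 = 212.52 → 213
  B: 191 + 0.64×(255−191) = 191 + 40.96 = 231.96 → 232
rgb(240, 213, 232) = #F0D5E8.

#F0D5E8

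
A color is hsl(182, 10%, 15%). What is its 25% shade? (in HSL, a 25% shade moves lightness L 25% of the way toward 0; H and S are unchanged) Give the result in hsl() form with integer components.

L moves 25% from 15 toward 0: 15 − 3.75 = 11.25 → 11.
H and S are unchanged.

hsl(182, 10%, 11%)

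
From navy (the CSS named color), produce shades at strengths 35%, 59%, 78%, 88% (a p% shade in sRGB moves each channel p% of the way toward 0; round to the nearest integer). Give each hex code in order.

#000053, #000034, #00001c, #00000f

CSS navy is rgb(0, 0, 128).
35%: (0→0, 0→0, 128 − 44.8 = 83.2→83) → #000053
59%: (0→0, 0→0, 128 − 75.52 = 52.48→52) → #000034
78%: (0→0, 0→0, 128 − 99.84 = 28.16→28) → #00001c
88%: (0→0, 0→0, 128 − 112.64 = 15.36→15) → #00000f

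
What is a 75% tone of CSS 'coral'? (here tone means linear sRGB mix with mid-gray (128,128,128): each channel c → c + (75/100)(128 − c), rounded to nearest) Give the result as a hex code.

#A08074

CSS coral is rgb(255, 127, 80).
A 75% tone moves each channel 75% toward 128:
  R: 255 − 95.25 = 159.75 → 160
  G: 127 + 0.75×(128−127) = 127 + 0.75 = 127.75 → 128
  B: 80 + 0.75×(128−80) = 80 + 36 = 116 → 116
rgb(160, 128, 116) = #A08074.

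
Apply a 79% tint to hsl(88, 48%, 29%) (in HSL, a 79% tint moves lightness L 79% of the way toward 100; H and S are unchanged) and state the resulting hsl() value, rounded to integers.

L moves 79% from 29 toward 100: 29 + 56.09 = 85.09 → 85.
H and S are unchanged.

hsl(88, 48%, 85%)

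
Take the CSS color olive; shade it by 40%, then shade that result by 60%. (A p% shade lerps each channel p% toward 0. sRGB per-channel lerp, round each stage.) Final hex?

CSS olive is rgb(128, 128, 0).
Lerp each channel 40% toward 0:
  R: 128 − 51.2 = 76.8 → 77
  G: 128 + 0.4×(0−128) = 128 − 51.2 = 76.8 → 77
  B: 0 + 0 = 0 → 0
After the shade: rgb(77, 77, 0) = #4D4D00.
A 60% shade moves each channel 60% toward 0:
  R: 77 + 0.6×(0−77) = 77 − 46.2 = 30.8 → 31
  G: 77 + 0.6×(0−77) = 77 − 46.2 = 30.8 → 31
  B: 0 + 0.6×(0−0) = 0 + 0 = 0 → 0
rgb(31, 31, 0) = #1F1F00.

#1F1F00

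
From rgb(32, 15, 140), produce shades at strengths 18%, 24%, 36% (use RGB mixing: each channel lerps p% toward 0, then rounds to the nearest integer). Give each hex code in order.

18%: (32 − 5.76 = 26.24→26, 15 − 2.7 = 12.3→12, 140 − 25.2 = 114.8→115) → #1A0C73
24%: (32 − 7.68 = 24.32→24, 15 − 3.6 = 11.4→11, 140 − 33.6 = 106.4→106) → #180B6A
36%: (32 − 11.52 = 20.48→20, 15 − 5.4 = 9.6→10, 140 − 50.4 = 89.6→90) → #140A5A

#1A0C73, #180B6A, #140A5A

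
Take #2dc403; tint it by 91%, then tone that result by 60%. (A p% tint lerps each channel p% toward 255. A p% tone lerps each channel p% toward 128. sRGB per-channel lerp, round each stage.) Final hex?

#2dc403 is rgb(45, 196, 3).
A 91% tint moves each channel 91% toward 255:
  R: 45 + 0.91×(255−45) = 45 + 191.1 = 236.1 → 236
  G: 196 + 0.91×(255−196) = 196 + 53.69 = 249.69 → 250
  B: 3 + 0.91×(255−3) = 3 + 229.32 = 232.32 → 232
After the tint: rgb(236, 250, 232) = #ecfae8.
A 60% tone moves each channel 60% toward 128:
  R: 236 + 0.6×(128−236) = 236 − 64.8 = 171.2 → 171
  G: 250 + 0.6×(128−250) = 250 − 73.2 = 176.8 → 177
  B: 232 + 0.6×(128−232) = 232 − 62.4 = 169.6 → 170
rgb(171, 177, 170) = #abb1aa.

#abb1aa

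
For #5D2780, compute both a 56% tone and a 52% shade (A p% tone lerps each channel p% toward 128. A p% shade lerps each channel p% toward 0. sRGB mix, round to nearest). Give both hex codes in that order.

#5D2780 is rgb(93, 39, 128).
56% tone:
  R: 93 + 19.6 = 112.6 → 113
  G: 39 + 0.56×(128−39) = 39 + 49.84 = 88.84 → 89
  B: 128 + 0.56×(128−128) = 128 + 0 = 128 → 128
  → #715980
52% shade:
  R: 93 + 0.52×(0−93) = 93 − 48.36 = 44.64 → 45
  G: 39 + 0.52×(0−39) = 39 − 20.28 = 18.72 → 19
  B: 128 + 0.52×(0−128) = 128 − 66.56 = 61.44 → 61
  → #2D133D

#715980, #2D133D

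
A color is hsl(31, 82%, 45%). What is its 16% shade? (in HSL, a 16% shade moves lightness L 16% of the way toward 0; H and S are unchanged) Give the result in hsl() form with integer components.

hsl(31, 82%, 38%)

L moves 16% from 45 toward 0: 45 − 7.2 = 37.8 → 38.
H and S are unchanged.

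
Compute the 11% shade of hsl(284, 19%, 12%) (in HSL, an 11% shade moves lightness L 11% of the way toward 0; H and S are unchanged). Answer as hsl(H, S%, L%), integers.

hsl(284, 19%, 11%)

L moves 11% from 12 toward 0: 12 − 1.32 = 10.68 → 11.
H and S are unchanged.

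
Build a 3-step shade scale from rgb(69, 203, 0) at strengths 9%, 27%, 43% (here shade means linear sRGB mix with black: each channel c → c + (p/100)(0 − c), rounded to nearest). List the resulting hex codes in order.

9%: (69 − 6.21 = 62.79→63, 203 − 18.27 = 184.73→185, 0→0) → #3fb900
27%: (69 − 18.63 = 50.37→50, 203 − 54.81 = 148.19→148, 0→0) → #329400
43%: (69 − 29.67 = 39.33→39, 203 − 87.29 = 115.71→116, 0→0) → #277400

#3fb900, #329400, #277400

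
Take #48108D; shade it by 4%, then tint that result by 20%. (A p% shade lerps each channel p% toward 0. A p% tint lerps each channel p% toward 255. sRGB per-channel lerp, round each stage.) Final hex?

#48108D is rgb(72, 16, 141).
A 4% shade moves each channel 4% toward 0:
  R: 72 − 2.88 = 69.12 → 69
  G: 16 − 0.64 = 15.36 → 15
  B: 141 − 5.64 = 135.36 → 135
After the shade: rgb(69, 15, 135) = #450F87.
A 20% tint moves each channel 20% toward 255:
  R: 69 + 0.2×(255−69) = 69 + 37.2 = 106.2 → 106
  G: 15 + 48 = 63 → 63
  B: 135 + 0.2×(255−135) = 135 + 24 = 159 → 159
rgb(106, 63, 159) = #6A3F9F.

#6A3F9F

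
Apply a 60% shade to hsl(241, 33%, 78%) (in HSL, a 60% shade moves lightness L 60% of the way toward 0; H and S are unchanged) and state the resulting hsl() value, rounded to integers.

L moves 60% from 78 toward 0: 78 − 46.8 = 31.2 → 31.
H and S are unchanged.

hsl(241, 33%, 31%)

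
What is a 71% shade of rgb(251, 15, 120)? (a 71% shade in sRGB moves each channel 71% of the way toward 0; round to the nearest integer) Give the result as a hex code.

#490423

Per channel, c → c + 0.71(0 − c):
  R: 251 + 0.71×(0−251) = 251 − 178.21 = 72.79 → 73
  G: 15 + 0.71×(0−15) = 15 − 10.65 = 4.35 → 4
  B: 120 − 85.2 = 34.8 → 35
rgb(73, 4, 35) = #490423.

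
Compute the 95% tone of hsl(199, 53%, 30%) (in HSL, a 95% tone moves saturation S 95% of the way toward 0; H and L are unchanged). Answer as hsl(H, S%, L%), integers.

S moves 95% from 53 toward 0: 53 − 50.35 = 2.65 → 3.
H and L are unchanged.

hsl(199, 3%, 30%)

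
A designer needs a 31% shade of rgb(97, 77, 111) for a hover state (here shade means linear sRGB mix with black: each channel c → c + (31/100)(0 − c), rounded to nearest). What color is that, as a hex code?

A 31% shade moves each channel 31% toward 0:
  R: 97 + 0.31×(0−97) = 97 − 30.07 = 66.93 → 67
  G: 77 − 23.87 = 53.13 → 53
  B: 111 + 0.31×(0−111) = 111 − 34.41 = 76.59 → 77
rgb(67, 53, 77) = #43354d.

#43354d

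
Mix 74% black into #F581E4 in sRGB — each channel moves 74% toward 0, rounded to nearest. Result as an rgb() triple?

#F581E4 is rgb(245, 129, 228).
A 74% shade moves each channel 74% toward 0:
  R: 245 − 181.3 = 63.7 → 64
  G: 129 − 95.46 = 33.54 → 34
  B: 228 + 0.74×(0−228) = 228 − 168.72 = 59.28 → 59

rgb(64, 34, 59)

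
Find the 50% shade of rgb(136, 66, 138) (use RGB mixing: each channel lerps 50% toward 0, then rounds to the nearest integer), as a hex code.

A 50% shade moves each channel 50% toward 0:
  R: 136 + 0.5×(0−136) = 136 − 68 = 68 → 68
  G: 66 + 0.5×(0−66) = 66 − 33 = 33 → 33
  B: 138 + 0.5×(0−138) = 138 − 69 = 69 → 69
rgb(68, 33, 69) = #442145.

#442145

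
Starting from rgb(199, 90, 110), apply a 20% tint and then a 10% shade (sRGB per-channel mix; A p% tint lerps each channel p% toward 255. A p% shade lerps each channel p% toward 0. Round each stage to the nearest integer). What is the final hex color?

A 20% tint moves each channel 20% toward 255:
  R: 199 + 11.2 = 210.2 → 210
  G: 90 + 0.2×(255−90) = 90 + 33 = 123 → 123
  B: 110 + 29 = 139 → 139
After the tint: rgb(210, 123, 139) = #D27B8B.
Lerp each channel 10% toward 0:
  R: 210 + 0.1×(0−210) = 210 − 21 = 189 → 189
  G: 123 + 0.1×(0−123) = 123 − 12.3 = 110.7 → 111
  B: 139 + 0.1×(0−139) = 139 − 13.9 = 125.1 → 125
rgb(189, 111, 125) = #BD6F7D.

#BD6F7D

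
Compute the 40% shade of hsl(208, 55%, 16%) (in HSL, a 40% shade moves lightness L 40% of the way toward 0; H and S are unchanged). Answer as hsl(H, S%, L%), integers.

L moves 40% from 16 toward 0: 16 − 6.4 = 9.6 → 10.
H and S are unchanged.

hsl(208, 55%, 10%)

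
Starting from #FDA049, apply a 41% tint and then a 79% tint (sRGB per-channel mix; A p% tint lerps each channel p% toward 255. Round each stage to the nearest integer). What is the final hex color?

#FDA049 is rgb(253, 160, 73).
Lerp each channel 41% toward 255:
  R: 253 + 0.82 = 253.82 → 254
  G: 160 + 0.41×(255−160) = 160 + 38.95 = 198.95 → 199
  B: 73 + 0.41×(255−73) = 73 + 74.62 = 147.62 → 148
After the tint: rgb(254, 199, 148) = #FEC794.
Lerp each channel 79% toward 255:
  R: 254 + 0.79×(255−254) = 254 + 0.79 = 254.79 → 255
  G: 199 + 0.79×(255−199) = 199 + 44.24 = 243.24 → 243
  B: 148 + 0.79×(255−148) = 148 + 84.53 = 232.53 → 233
rgb(255, 243, 233) = #FFF3E9.

#FFF3E9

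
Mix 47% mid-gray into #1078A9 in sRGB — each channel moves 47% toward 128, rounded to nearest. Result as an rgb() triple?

rgb(69, 124, 150)

#1078A9 is rgb(16, 120, 169).
A 47% tone moves each channel 47% toward 128:
  R: 16 + 52.64 = 68.64 → 69
  G: 120 + 0.47×(128−120) = 120 + 3.76 = 123.76 → 124
  B: 169 + 0.47×(128−169) = 169 − 19.27 = 149.73 → 150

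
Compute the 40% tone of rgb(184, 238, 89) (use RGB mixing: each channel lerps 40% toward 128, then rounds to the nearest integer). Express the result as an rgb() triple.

rgb(162, 194, 105)

Per channel, c → c + 0.4(128 − c):
  R: 184 − 22.4 = 161.6 → 162
  G: 238 + 0.4×(128−238) = 238 − 44 = 194 → 194
  B: 89 + 0.4×(128−89) = 89 + 15.6 = 104.6 → 105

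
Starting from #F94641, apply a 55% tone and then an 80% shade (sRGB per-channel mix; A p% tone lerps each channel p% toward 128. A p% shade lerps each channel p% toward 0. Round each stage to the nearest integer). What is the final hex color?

#241414

#F94641 is rgb(249, 70, 65).
Lerp each channel 55% toward 128:
  R: 249 − 66.55 = 182.45 → 182
  G: 70 + 31.9 = 101.9 → 102
  B: 65 + 34.65 = 99.65 → 100
After the tone: rgb(182, 102, 100) = #B66664.
Per channel, c → c + 0.8(0 − c):
  R: 182 − 145.6 = 36.4 → 36
  G: 102 + 0.8×(0−102) = 102 − 81.6 = 20.4 → 20
  B: 100 − 80 = 20 → 20
rgb(36, 20, 20) = #241414.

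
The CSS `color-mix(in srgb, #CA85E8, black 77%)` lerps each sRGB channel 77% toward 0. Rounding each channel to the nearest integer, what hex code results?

#CA85E8 is rgb(202, 133, 232).
A 77% shade moves each channel 77% toward 0:
  R: 202 + 0.77×(0−202) = 202 − 155.54 = 46.46 → 46
  G: 133 + 0.77×(0−133) = 133 − 102.41 = 30.59 → 31
  B: 232 + 0.77×(0−232) = 232 − 178.64 = 53.36 → 53
rgb(46, 31, 53) = #2E1F35.

#2E1F35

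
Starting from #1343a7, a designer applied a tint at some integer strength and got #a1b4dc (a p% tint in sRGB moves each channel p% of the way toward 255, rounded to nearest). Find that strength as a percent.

#1343a7 is rgb(19, 67, 167); #a1b4dc is rgb(161, 180, 220).
On the R channel (widest range): 161 ≈ 19 + (p/100)(255 − 19), so p ≈ 100×(161 − 19)/(255 − 19) = 14200/236 = 60.17.
p = 60 reproduces all three channels after rounding.

60%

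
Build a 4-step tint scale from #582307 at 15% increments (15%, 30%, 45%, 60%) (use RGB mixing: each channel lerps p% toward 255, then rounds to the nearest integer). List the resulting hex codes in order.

#71442C, #8A6551, #A38677, #BCA79C

#582307 is rgb(88, 35, 7).
15%: (88 + 25.05 = 113.05→113, 35 + 33 = 68→68, 7 + 37.2 = 44.2→44) → #71442C
30%: (88 + 50.1 = 138.1→138, 35 + 66 = 101→101, 7 + 74.4 = 81.4→81) → #8A6551
45%: (88 + 75.15 = 163.15→163, 35 + 99 = 134→134, 7 + 111.6 = 118.6→119) → #A38677
60%: (88 + 100.2 = 188.2→188, 35 + 132 = 167→167, 7 + 148.8 = 155.8→156) → #BCA79C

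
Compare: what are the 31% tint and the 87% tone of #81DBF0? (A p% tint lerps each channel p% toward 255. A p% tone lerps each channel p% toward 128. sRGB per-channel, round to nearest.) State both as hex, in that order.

#A8E6F5, #808C8F

#81DBF0 is rgb(129, 219, 240).
31% tint:
  R: 129 + 0.31×(255−129) = 129 + 39.06 = 168.06 → 168
  G: 219 + 11.16 = 230.16 → 230
  B: 240 + 4.65 = 244.65 → 245
  → #A8E6F5
87% tone:
  R: 129 − 0.87 = 128.13 → 128
  G: 219 − 79.17 = 139.83 → 140
  B: 240 + 0.87×(128−240) = 240 − 97.44 = 142.56 → 143
  → #808C8F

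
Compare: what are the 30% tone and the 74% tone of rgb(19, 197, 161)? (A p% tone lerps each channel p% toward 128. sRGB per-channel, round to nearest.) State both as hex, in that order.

#34b097, #649289

30% tone:
  R: 19 + 0.3×(128−19) = 19 + 32.7 = 51.7 → 52
  G: 197 + 0.3×(128−197) = 197 − 20.7 = 176.3 → 176
  B: 161 + 0.3×(128−161) = 161 − 9.9 = 151.1 → 151
  → #34b097
74% tone:
  R: 19 + 0.74×(128−19) = 19 + 80.66 = 99.66 → 100
  G: 197 − 51.06 = 145.94 → 146
  B: 161 − 24.42 = 136.58 → 137
  → #649289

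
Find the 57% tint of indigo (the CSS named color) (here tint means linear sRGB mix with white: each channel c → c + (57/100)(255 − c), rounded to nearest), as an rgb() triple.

CSS indigo is rgb(75, 0, 130).
Per channel, c → c + 0.57(255 − c):
  R: 75 + 102.6 = 177.6 → 178
  G: 0 + 0.57×(255−0) = 0 + 145.35 = 145.35 → 145
  B: 130 + 71.25 = 201.25 → 201

rgb(178, 145, 201)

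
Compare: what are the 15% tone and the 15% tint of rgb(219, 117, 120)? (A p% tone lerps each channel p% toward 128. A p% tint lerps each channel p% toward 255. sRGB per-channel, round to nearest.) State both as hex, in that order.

#CD7779, #E08A8C

15% tone:
  R: 219 + 0.15×(128−219) = 219 − 13.65 = 205.35 → 205
  G: 117 + 0.15×(128−117) = 117 + 1.65 = 118.65 → 119
  B: 120 + 1.2 = 121.2 → 121
  → #CD7779
15% tint:
  R: 219 + 0.15×(255−219) = 219 + 5.4 = 224.4 → 224
  G: 117 + 0.15×(255−117) = 117 + 20.7 = 137.7 → 138
  B: 120 + 0.15×(255−120) = 120 + 20.25 = 140.25 → 140
  → #E08A8C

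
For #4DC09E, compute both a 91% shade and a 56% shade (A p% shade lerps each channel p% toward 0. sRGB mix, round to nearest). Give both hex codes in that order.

#07110E, #225446

#4DC09E is rgb(77, 192, 158).
91% shade:
  R: 77 + 0.91×(0−77) = 77 − 70.07 = 6.93 → 7
  G: 192 − 174.72 = 17.28 → 17
  B: 158 + 0.91×(0−158) = 158 − 143.78 = 14.22 → 14
  → #07110E
56% shade:
  R: 77 + 0.56×(0−77) = 77 − 43.12 = 33.88 → 34
  G: 192 + 0.56×(0−192) = 192 − 107.52 = 84.48 → 84
  B: 158 + 0.56×(0−158) = 158 − 88.48 = 69.52 → 70
  → #225446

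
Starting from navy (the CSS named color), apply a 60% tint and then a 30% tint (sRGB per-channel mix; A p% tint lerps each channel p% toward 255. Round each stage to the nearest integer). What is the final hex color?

#B8B8DB

CSS navy is rgb(0, 0, 128).
Per channel, c → c + 0.6(255 − c):
  R: 0 + 153 = 153 → 153
  G: 0 + 153 = 153 → 153
  B: 128 + 0.6×(255−128) = 128 + 76.2 = 204.2 → 204
After the tint: rgb(153, 153, 204) = #9999CC.
A 30% tint moves each channel 30% toward 255:
  R: 153 + 30.6 = 183.6 → 184
  G: 153 + 0.3×(255−153) = 153 + 30.6 = 183.6 → 184
  B: 204 + 0.3×(255−204) = 204 + 15.3 = 219.3 → 219
rgb(184, 184, 219) = #B8B8DB.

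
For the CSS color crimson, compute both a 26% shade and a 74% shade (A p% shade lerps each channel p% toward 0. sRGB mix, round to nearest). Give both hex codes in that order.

CSS crimson is rgb(220, 20, 60).
26% shade:
  R: 220 + 0.26×(0−220) = 220 − 57.2 = 162.8 → 163
  G: 20 + 0.26×(0−20) = 20 − 5.2 = 14.8 → 15
  B: 60 + 0.26×(0−60) = 60 − 15.6 = 44.4 → 44
  → #A30F2C
74% shade:
  R: 220 − 162.8 = 57.2 → 57
  G: 20 − 14.8 = 5.2 → 5
  B: 60 + 0.74×(0−60) = 60 − 44.4 = 15.6 → 16
  → #390510

#A30F2C, #390510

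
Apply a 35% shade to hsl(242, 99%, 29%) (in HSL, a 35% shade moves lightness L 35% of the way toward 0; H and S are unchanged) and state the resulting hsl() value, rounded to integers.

hsl(242, 99%, 19%)

L moves 35% from 29 toward 0: 29 − 10.15 = 18.85 → 19.
H and S are unchanged.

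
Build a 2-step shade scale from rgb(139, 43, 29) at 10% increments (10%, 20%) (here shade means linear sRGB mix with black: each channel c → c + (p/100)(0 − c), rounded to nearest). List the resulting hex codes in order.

#7D271A, #6F2217

10%: (139 − 13.9 = 125.1→125, 43 − 4.3 = 38.7→39, 29 − 2.9 = 26.1→26) → #7D271A
20%: (139 − 27.8 = 111.2→111, 43 − 8.6 = 34.4→34, 29 − 5.8 = 23.2→23) → #6F2217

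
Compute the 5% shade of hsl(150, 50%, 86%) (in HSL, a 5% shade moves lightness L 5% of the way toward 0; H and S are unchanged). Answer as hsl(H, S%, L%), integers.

hsl(150, 50%, 82%)

L moves 5% from 86 toward 0: 86 − 4.3 = 81.7 → 82.
H and S are unchanged.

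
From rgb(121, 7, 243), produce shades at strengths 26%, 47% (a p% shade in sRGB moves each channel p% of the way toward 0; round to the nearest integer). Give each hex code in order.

#5a05b4, #400481

26%: (121 − 31.46 = 89.54→90, 7 − 1.82 = 5.18→5, 243 − 63.18 = 179.82→180) → #5a05b4
47%: (121 − 56.87 = 64.13→64, 7 − 3.29 = 3.71→4, 243 − 114.21 = 128.79→129) → #400481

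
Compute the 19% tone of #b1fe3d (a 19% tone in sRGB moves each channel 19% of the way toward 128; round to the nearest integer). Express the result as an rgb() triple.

#b1fe3d is rgb(177, 254, 61).
Lerp each channel 19% toward 128:
  R: 177 + 0.19×(128−177) = 177 − 9.31 = 167.69 → 168
  G: 254 − 23.94 = 230.06 → 230
  B: 61 + 0.19×(128−61) = 61 + 12.73 = 73.73 → 74

rgb(168, 230, 74)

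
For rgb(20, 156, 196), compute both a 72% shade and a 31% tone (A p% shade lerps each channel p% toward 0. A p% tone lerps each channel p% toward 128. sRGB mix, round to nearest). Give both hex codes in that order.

#062C37, #3593AF

72% shade:
  R: 20 + 0.72×(0−20) = 20 − 14.4 = 5.6 → 6
  G: 156 + 0.72×(0−156) = 156 − 112.32 = 43.68 → 44
  B: 196 − 141.12 = 54.88 → 55
  → #062C37
31% tone:
  R: 20 + 33.48 = 53.48 → 53
  G: 156 − 8.68 = 147.32 → 147
  B: 196 + 0.31×(128−196) = 196 − 21.08 = 174.92 → 175
  → #3593AF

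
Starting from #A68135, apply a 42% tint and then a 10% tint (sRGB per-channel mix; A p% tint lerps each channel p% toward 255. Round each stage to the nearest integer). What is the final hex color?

#D0BD96

#A68135 is rgb(166, 129, 53).
A 42% tint moves each channel 42% toward 255:
  R: 166 + 37.38 = 203.38 → 203
  G: 129 + 0.42×(255−129) = 129 + 52.92 = 181.92 → 182
  B: 53 + 84.84 = 137.84 → 138
After the tint: rgb(203, 182, 138) = #CBB68A.
Per channel, c → c + 0.1(255 − c):
  R: 203 + 0.1×(255−203) = 203 + 5.2 = 208.2 → 208
  G: 182 + 7.3 = 189.3 → 189
  B: 138 + 0.1×(255−138) = 138 + 11.7 = 149.7 → 150
rgb(208, 189, 150) = #D0BD96.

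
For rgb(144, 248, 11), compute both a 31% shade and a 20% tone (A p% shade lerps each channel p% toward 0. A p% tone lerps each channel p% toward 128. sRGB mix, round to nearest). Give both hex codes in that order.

#63AB08, #8DE022

31% shade:
  R: 144 + 0.31×(0−144) = 144 − 44.64 = 99.36 → 99
  G: 248 + 0.31×(0−248) = 248 − 76.88 = 171.12 → 171
  B: 11 + 0.31×(0−11) = 11 − 3.41 = 7.59 → 8
  → #63AB08
20% tone:
  R: 144 − 3.2 = 140.8 → 141
  G: 248 + 0.2×(128−248) = 248 − 24 = 224 → 224
  B: 11 + 23.4 = 34.4 → 34
  → #8DE022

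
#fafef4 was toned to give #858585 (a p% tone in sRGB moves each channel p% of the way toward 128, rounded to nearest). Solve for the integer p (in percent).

#fafef4 is rgb(250, 254, 244); #858585 is rgb(133, 133, 133).
On the G channel (widest range): 133 ≈ 254 + (p/100)(128 − 254), so p ≈ 100×(133 − 254)/(128 − 254) = -12100/-126 = 96.03.
p = 96 reproduces all three channels after rounding.

96%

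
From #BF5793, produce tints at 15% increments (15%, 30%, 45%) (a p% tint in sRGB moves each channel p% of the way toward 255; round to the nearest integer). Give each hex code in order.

#C970A3, #D289B3, #DCA3C4

#BF5793 is rgb(191, 87, 147).
15%: (191 + 9.6 = 200.6→201, 87 + 25.2 = 112.2→112, 147 + 16.2 = 163.2→163) → #C970A3
30%: (191 + 19.2 = 210.2→210, 87 + 50.4 = 137.4→137, 147 + 32.4 = 179.4→179) → #D289B3
45%: (191 + 28.8 = 219.8→220, 87 + 75.6 = 162.6→163, 147 + 48.6 = 195.6→196) → #DCA3C4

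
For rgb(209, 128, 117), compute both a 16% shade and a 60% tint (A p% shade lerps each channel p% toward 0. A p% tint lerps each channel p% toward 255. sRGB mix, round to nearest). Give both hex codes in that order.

16% shade:
  R: 209 − 33.44 = 175.56 → 176
  G: 128 − 20.48 = 107.52 → 108
  B: 117 − 18.72 = 98.28 → 98
  → #b06c62
60% tint:
  R: 209 + 0.6×(255−209) = 209 + 27.6 = 236.6 → 237
  G: 128 + 76.2 = 204.2 → 204
  B: 117 + 82.8 = 199.8 → 200
  → #edccc8

#b06c62, #edccc8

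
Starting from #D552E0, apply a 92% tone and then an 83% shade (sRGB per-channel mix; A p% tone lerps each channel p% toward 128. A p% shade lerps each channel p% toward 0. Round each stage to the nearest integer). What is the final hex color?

#D552E0 is rgb(213, 82, 224).
A 92% tone moves each channel 92% toward 128:
  R: 213 − 78.2 = 134.8 → 135
  G: 82 + 42.32 = 124.32 → 124
  B: 224 − 88.32 = 135.68 → 136
After the tone: rgb(135, 124, 136) = #877C88.
Per channel, c → c + 0.83(0 − c):
  R: 135 + 0.83×(0−135) = 135 − 112.05 = 22.95 → 23
  G: 124 + 0.83×(0−124) = 124 − 102.92 = 21.08 → 21
  B: 136 − 112.88 = 23.12 → 23
rgb(23, 21, 23) = #171517.

#171517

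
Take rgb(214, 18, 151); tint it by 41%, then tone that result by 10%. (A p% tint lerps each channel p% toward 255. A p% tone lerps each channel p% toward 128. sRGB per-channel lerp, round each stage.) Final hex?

#DD74BB

Lerp each channel 41% toward 255:
  R: 214 + 0.41×(255−214) = 214 + 16.81 = 230.81 → 231
  G: 18 + 0.41×(255−18) = 18 + 97.17 = 115.17 → 115
  B: 151 + 42.64 = 193.64 → 194
After the tint: rgb(231, 115, 194) = #E773C2.
Lerp each channel 10% toward 128:
  R: 231 + 0.1×(128−231) = 231 − 10.3 = 220.7 → 221
  G: 115 + 0.1×(128−115) = 115 + 1.3 = 116.3 → 116
  B: 194 + 0.1×(128−194) = 194 − 6.6 = 187.4 → 187
rgb(221, 116, 187) = #DD74BB.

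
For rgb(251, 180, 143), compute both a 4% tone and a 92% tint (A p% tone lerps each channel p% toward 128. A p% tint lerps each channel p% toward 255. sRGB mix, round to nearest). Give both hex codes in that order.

4% tone:
  R: 251 + 0.04×(128−251) = 251 − 4.92 = 246.08 → 246
  G: 180 − 2.08 = 177.92 → 178
  B: 143 + 0.04×(128−143) = 143 − 0.6 = 142.4 → 142
  → #F6B28E
92% tint:
  R: 251 + 3.68 = 254.68 → 255
  G: 180 + 69 = 249 → 249
  B: 143 + 103.04 = 246.04 → 246
  → #FFF9F6

#F6B28E, #FFF9F6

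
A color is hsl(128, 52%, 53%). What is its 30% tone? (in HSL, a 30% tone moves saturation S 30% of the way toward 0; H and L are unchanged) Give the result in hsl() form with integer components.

S moves 30% from 52 toward 0: 52 − 15.6 = 36.4 → 36.
H and L are unchanged.

hsl(128, 36%, 53%)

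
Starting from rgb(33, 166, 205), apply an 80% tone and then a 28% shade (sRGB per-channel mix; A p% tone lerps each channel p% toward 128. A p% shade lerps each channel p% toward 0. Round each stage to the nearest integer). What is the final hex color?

#4E6267

An 80% tone moves each channel 80% toward 128:
  R: 33 + 76 = 109 → 109
  G: 166 − 30.4 = 135.6 → 136
  B: 205 + 0.8×(128−205) = 205 − 61.6 = 143.4 → 143
After the tone: rgb(109, 136, 143) = #6D888F.
Per channel, c → c + 0.28(0 − c):
  R: 109 − 30.52 = 78.48 → 78
  G: 136 + 0.28×(0−136) = 136 − 38.08 = 97.92 → 98
  B: 143 − 40.04 = 102.96 → 103
rgb(78, 98, 103) = #4E6267.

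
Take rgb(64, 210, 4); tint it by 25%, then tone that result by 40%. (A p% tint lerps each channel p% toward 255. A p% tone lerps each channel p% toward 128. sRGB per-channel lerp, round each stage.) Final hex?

Lerp each channel 25% toward 255:
  R: 64 + 0.25×(255−64) = 64 + 47.75 = 111.75 → 112
  G: 210 + 0.25×(255−210) = 210 + 11.25 = 221.25 → 221
  B: 4 + 0.25×(255−4) = 4 + 62.75 = 66.75 → 67
After the tint: rgb(112, 221, 67) = #70DD43.
Per channel, c → c + 0.4(128 − c):
  R: 112 + 6.4 = 118.4 → 118
  G: 221 − 37.2 = 183.8 → 184
  B: 67 + 24.4 = 91.4 → 91
rgb(118, 184, 91) = #76B85B.

#76B85B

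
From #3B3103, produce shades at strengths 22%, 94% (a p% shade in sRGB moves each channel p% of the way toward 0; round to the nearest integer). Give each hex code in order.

#3B3103 is rgb(59, 49, 3).
22%: (59 − 12.98 = 46.02→46, 49 − 10.78 = 38.22→38, 3 − 0.66 = 2.34→2) → #2E2602
94%: (59 − 55.46 = 3.54→4, 49 − 46.06 = 2.94→3, 3 − 2.82 = 0.18→0) → #040300

#2E2602, #040300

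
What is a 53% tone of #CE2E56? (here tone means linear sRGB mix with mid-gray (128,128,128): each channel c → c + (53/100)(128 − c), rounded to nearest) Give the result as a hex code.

#CE2E56 is rgb(206, 46, 86).
A 53% tone moves each channel 53% toward 128:
  R: 206 + 0.53×(128−206) = 206 − 41.34 = 164.66 → 165
  G: 46 + 0.53×(128−46) = 46 + 43.46 = 89.46 → 89
  B: 86 + 22.26 = 108.26 → 108
rgb(165, 89, 108) = #A5596C.

#A5596C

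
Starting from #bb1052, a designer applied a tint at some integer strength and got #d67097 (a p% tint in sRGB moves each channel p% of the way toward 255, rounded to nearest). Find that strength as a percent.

40%

#bb1052 is rgb(187, 16, 82); #d67097 is rgb(214, 112, 151).
On the G channel (widest range): 112 ≈ 16 + (p/100)(255 − 16), so p ≈ 100×(112 − 16)/(255 − 16) = 9600/239 = 40.17.
p = 40 reproduces all three channels after rounding.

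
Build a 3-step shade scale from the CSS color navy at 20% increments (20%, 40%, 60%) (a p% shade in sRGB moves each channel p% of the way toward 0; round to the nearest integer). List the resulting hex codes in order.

#000066, #00004d, #000033

CSS navy is rgb(0, 0, 128).
20%: (0→0, 0→0, 128 − 25.6 = 102.4→102) → #000066
40%: (0→0, 0→0, 128 − 51.2 = 76.8→77) → #00004d
60%: (0→0, 0→0, 128 − 76.8 = 51.2→51) → #000033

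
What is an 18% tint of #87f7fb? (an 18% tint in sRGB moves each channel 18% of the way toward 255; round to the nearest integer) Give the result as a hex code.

#87f7fb is rgb(135, 247, 251).
An 18% tint moves each channel 18% toward 255:
  R: 135 + 21.6 = 156.6 → 157
  G: 247 + 0.18×(255−247) = 247 + 1.44 = 248.44 → 248
  B: 251 + 0.18×(255−251) = 251 + 0.72 = 251.72 → 252
rgb(157, 248, 252) = #9df8fc.

#9df8fc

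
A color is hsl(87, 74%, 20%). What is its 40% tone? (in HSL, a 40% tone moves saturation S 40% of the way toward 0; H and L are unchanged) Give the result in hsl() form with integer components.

S moves 40% from 74 toward 0: 74 − 29.6 = 44.4 → 44.
H and L are unchanged.

hsl(87, 44%, 20%)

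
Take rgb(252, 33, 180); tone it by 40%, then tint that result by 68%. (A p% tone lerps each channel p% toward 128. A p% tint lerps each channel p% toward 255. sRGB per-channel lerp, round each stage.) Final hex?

#eec4e0

Per channel, c → c + 0.4(128 − c):
  R: 252 − 49.6 = 202.4 → 202
  G: 33 + 0.4×(128−33) = 33 + 38 = 71 → 71
  B: 180 − 20.8 = 159.2 → 159
After the tone: rgb(202, 71, 159) = #ca479f.
A 68% tint moves each channel 68% toward 255:
  R: 202 + 0.68×(255−202) = 202 + 36.04 = 238.04 → 238
  G: 71 + 125.12 = 196.12 → 196
  B: 159 + 0.68×(255−159) = 159 + 65.28 = 224.28 → 224
rgb(238, 196, 224) = #eec4e0.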